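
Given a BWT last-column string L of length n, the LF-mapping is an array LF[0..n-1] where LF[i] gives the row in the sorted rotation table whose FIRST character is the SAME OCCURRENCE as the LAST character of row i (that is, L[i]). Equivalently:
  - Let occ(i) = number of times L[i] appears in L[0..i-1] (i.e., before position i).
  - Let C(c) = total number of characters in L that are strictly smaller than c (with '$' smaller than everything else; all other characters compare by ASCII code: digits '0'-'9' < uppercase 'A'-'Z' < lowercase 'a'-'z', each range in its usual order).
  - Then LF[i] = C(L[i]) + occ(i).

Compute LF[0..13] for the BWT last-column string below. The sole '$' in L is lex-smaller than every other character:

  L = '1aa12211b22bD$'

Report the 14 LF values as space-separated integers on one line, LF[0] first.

Char counts: '$':1, '1':4, '2':4, 'D':1, 'a':2, 'b':2
C (first-col start): C('$')=0, C('1')=1, C('2')=5, C('D')=9, C('a')=10, C('b')=12
L[0]='1': occ=0, LF[0]=C('1')+0=1+0=1
L[1]='a': occ=0, LF[1]=C('a')+0=10+0=10
L[2]='a': occ=1, LF[2]=C('a')+1=10+1=11
L[3]='1': occ=1, LF[3]=C('1')+1=1+1=2
L[4]='2': occ=0, LF[4]=C('2')+0=5+0=5
L[5]='2': occ=1, LF[5]=C('2')+1=5+1=6
L[6]='1': occ=2, LF[6]=C('1')+2=1+2=3
L[7]='1': occ=3, LF[7]=C('1')+3=1+3=4
L[8]='b': occ=0, LF[8]=C('b')+0=12+0=12
L[9]='2': occ=2, LF[9]=C('2')+2=5+2=7
L[10]='2': occ=3, LF[10]=C('2')+3=5+3=8
L[11]='b': occ=1, LF[11]=C('b')+1=12+1=13
L[12]='D': occ=0, LF[12]=C('D')+0=9+0=9
L[13]='$': occ=0, LF[13]=C('$')+0=0+0=0

Answer: 1 10 11 2 5 6 3 4 12 7 8 13 9 0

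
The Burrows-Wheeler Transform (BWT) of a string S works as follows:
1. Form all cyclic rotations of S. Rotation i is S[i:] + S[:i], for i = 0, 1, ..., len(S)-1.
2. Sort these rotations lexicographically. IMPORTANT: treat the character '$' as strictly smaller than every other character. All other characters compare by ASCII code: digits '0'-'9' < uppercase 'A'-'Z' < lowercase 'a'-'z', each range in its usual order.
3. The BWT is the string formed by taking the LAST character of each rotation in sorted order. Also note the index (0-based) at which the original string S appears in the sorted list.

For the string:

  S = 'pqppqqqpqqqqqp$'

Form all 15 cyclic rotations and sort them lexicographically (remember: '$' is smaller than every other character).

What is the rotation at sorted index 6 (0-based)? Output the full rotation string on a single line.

Answer: qp$pqppqqqpqqqq

Derivation:
All 15 rotations (rotation i = S[i:]+S[:i]):
  rot[0] = pqppqqqpqqqqqp$
  rot[1] = qppqqqpqqqqqp$p
  rot[2] = ppqqqpqqqqqp$pq
  rot[3] = pqqqpqqqqqp$pqp
  rot[4] = qqqpqqqqqp$pqpp
  rot[5] = qqpqqqqqp$pqppq
  rot[6] = qpqqqqqp$pqppqq
  rot[7] = pqqqqqp$pqppqqq
  rot[8] = qqqqqp$pqppqqqp
  rot[9] = qqqqp$pqppqqqpq
  rot[10] = qqqp$pqppqqqpqq
  rot[11] = qqp$pqppqqqpqqq
  rot[12] = qp$pqppqqqpqqqq
  rot[13] = p$pqppqqqpqqqqq
  rot[14] = $pqppqqqpqqqqqp
Sorted (with $ < everything):
  sorted[0] = $pqppqqqpqqqqqp
  sorted[1] = p$pqppqqqpqqqqq
  sorted[2] = ppqqqpqqqqqp$pq
  sorted[3] = pqppqqqpqqqqqp$
  sorted[4] = pqqqpqqqqqp$pqp
  sorted[5] = pqqqqqp$pqppqqq
  sorted[6] = qp$pqppqqqpqqqq
  sorted[7] = qppqqqpqqqqqp$p
  sorted[8] = qpqqqqqp$pqppqq
  sorted[9] = qqp$pqppqqqpqqq
  sorted[10] = qqpqqqqqp$pqppq
  sorted[11] = qqqp$pqppqqqpqq
  sorted[12] = qqqpqqqqqp$pqpp
  sorted[13] = qqqqp$pqppqqqpq
  sorted[14] = qqqqqp$pqppqqqp
sorted[6] = qp$pqppqqqpqqqq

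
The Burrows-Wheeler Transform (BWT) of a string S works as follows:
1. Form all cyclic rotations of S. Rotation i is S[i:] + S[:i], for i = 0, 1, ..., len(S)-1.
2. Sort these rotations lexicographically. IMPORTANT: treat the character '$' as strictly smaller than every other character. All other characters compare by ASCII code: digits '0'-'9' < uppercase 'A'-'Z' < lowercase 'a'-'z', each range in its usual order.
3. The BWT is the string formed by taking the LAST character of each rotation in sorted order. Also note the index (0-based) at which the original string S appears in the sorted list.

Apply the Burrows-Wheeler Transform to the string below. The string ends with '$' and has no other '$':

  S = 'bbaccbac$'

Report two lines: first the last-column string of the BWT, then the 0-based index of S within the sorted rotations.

Answer: cbbcb$aca
5

Derivation:
All 9 rotations (rotation i = S[i:]+S[:i]):
  rot[0] = bbaccbac$
  rot[1] = baccbac$b
  rot[2] = accbac$bb
  rot[3] = ccbac$bba
  rot[4] = cbac$bbac
  rot[5] = bac$bbacc
  rot[6] = ac$bbaccb
  rot[7] = c$bbaccba
  rot[8] = $bbaccbac
Sorted (with $ < everything):
  sorted[0] = $bbaccbac  (last char: 'c')
  sorted[1] = ac$bbaccb  (last char: 'b')
  sorted[2] = accbac$bb  (last char: 'b')
  sorted[3] = bac$bbacc  (last char: 'c')
  sorted[4] = baccbac$b  (last char: 'b')
  sorted[5] = bbaccbac$  (last char: '$')
  sorted[6] = c$bbaccba  (last char: 'a')
  sorted[7] = cbac$bbac  (last char: 'c')
  sorted[8] = ccbac$bba  (last char: 'a')
Last column: cbbcb$aca
Original string S is at sorted index 5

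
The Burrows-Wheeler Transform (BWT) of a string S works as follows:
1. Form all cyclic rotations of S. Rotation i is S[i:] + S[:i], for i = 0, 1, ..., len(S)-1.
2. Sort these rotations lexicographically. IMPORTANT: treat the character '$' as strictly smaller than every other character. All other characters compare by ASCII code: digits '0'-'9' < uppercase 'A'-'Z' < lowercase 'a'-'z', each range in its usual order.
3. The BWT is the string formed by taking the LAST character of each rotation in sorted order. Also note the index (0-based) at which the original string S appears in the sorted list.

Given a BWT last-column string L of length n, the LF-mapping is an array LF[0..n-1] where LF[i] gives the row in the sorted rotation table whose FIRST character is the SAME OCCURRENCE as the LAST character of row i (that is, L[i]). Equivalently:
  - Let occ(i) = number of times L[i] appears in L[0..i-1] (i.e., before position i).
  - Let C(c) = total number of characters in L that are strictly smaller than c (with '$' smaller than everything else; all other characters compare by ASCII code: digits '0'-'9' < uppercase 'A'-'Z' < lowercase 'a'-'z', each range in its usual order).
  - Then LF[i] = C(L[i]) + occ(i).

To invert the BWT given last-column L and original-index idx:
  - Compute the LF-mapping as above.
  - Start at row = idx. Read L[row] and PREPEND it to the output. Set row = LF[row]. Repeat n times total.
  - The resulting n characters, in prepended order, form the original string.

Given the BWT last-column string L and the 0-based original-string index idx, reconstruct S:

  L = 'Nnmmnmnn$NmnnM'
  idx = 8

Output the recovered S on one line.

LF mapping: 2 8 4 5 9 6 10 11 0 3 7 12 13 1
Walk LF starting at row 8, prepending L[row]:
  step 1: row=8, L[8]='$', prepend. Next row=LF[8]=0
  step 2: row=0, L[0]='N', prepend. Next row=LF[0]=2
  step 3: row=2, L[2]='m', prepend. Next row=LF[2]=4
  step 4: row=4, L[4]='n', prepend. Next row=LF[4]=9
  step 5: row=9, L[9]='N', prepend. Next row=LF[9]=3
  step 6: row=3, L[3]='m', prepend. Next row=LF[3]=5
  step 7: row=5, L[5]='m', prepend. Next row=LF[5]=6
  step 8: row=6, L[6]='n', prepend. Next row=LF[6]=10
  step 9: row=10, L[10]='m', prepend. Next row=LF[10]=7
  step 10: row=7, L[7]='n', prepend. Next row=LF[7]=11
  step 11: row=11, L[11]='n', prepend. Next row=LF[11]=12
  step 12: row=12, L[12]='n', prepend. Next row=LF[12]=13
  step 13: row=13, L[13]='M', prepend. Next row=LF[13]=1
  step 14: row=1, L[1]='n', prepend. Next row=LF[1]=8
Reversed output: nMnnnmnmmNnmN$

Answer: nMnnnmnmmNnmN$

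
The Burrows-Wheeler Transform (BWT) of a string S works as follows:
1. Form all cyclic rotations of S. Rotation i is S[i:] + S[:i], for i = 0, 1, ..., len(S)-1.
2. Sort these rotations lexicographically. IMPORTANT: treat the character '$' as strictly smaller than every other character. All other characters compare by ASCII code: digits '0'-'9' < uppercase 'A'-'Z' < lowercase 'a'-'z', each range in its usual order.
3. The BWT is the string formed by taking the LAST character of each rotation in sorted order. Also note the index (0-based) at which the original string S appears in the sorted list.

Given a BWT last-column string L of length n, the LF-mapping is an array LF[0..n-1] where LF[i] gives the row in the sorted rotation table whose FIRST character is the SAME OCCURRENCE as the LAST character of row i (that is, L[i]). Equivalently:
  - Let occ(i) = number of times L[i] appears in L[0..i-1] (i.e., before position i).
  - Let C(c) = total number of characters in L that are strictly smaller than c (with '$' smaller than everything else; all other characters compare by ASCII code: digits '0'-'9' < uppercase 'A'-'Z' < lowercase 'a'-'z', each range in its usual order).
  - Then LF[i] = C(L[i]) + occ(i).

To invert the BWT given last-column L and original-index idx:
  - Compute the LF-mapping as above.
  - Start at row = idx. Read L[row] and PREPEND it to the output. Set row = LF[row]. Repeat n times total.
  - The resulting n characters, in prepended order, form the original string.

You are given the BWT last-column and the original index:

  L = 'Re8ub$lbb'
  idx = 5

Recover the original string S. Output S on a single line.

LF mapping: 2 6 1 8 3 0 7 4 5
Walk LF starting at row 5, prepending L[row]:
  step 1: row=5, L[5]='$', prepend. Next row=LF[5]=0
  step 2: row=0, L[0]='R', prepend. Next row=LF[0]=2
  step 3: row=2, L[2]='8', prepend. Next row=LF[2]=1
  step 4: row=1, L[1]='e', prepend. Next row=LF[1]=6
  step 5: row=6, L[6]='l', prepend. Next row=LF[6]=7
  step 6: row=7, L[7]='b', prepend. Next row=LF[7]=4
  step 7: row=4, L[4]='b', prepend. Next row=LF[4]=3
  step 8: row=3, L[3]='u', prepend. Next row=LF[3]=8
  step 9: row=8, L[8]='b', prepend. Next row=LF[8]=5
Reversed output: bubble8R$

Answer: bubble8R$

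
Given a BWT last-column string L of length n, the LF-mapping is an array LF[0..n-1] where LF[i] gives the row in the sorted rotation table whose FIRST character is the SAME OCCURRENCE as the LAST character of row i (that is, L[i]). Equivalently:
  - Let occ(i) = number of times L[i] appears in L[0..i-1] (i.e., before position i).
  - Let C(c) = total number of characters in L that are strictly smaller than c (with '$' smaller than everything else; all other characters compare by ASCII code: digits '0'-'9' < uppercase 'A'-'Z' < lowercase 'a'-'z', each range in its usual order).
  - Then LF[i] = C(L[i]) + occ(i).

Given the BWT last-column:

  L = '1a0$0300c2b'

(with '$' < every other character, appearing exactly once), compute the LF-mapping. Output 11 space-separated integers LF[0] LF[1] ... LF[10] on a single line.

Char counts: '$':1, '0':4, '1':1, '2':1, '3':1, 'a':1, 'b':1, 'c':1
C (first-col start): C('$')=0, C('0')=1, C('1')=5, C('2')=6, C('3')=7, C('a')=8, C('b')=9, C('c')=10
L[0]='1': occ=0, LF[0]=C('1')+0=5+0=5
L[1]='a': occ=0, LF[1]=C('a')+0=8+0=8
L[2]='0': occ=0, LF[2]=C('0')+0=1+0=1
L[3]='$': occ=0, LF[3]=C('$')+0=0+0=0
L[4]='0': occ=1, LF[4]=C('0')+1=1+1=2
L[5]='3': occ=0, LF[5]=C('3')+0=7+0=7
L[6]='0': occ=2, LF[6]=C('0')+2=1+2=3
L[7]='0': occ=3, LF[7]=C('0')+3=1+3=4
L[8]='c': occ=0, LF[8]=C('c')+0=10+0=10
L[9]='2': occ=0, LF[9]=C('2')+0=6+0=6
L[10]='b': occ=0, LF[10]=C('b')+0=9+0=9

Answer: 5 8 1 0 2 7 3 4 10 6 9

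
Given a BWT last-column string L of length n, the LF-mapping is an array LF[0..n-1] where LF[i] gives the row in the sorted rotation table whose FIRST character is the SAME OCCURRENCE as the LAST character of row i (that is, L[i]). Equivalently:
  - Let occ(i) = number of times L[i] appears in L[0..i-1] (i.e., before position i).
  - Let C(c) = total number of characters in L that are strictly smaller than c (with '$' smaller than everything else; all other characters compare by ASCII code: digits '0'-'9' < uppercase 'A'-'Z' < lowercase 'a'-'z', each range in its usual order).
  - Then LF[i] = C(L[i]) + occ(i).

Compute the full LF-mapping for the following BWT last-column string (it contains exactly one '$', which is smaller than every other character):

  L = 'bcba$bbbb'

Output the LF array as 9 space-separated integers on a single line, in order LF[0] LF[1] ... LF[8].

Char counts: '$':1, 'a':1, 'b':6, 'c':1
C (first-col start): C('$')=0, C('a')=1, C('b')=2, C('c')=8
L[0]='b': occ=0, LF[0]=C('b')+0=2+0=2
L[1]='c': occ=0, LF[1]=C('c')+0=8+0=8
L[2]='b': occ=1, LF[2]=C('b')+1=2+1=3
L[3]='a': occ=0, LF[3]=C('a')+0=1+0=1
L[4]='$': occ=0, LF[4]=C('$')+0=0+0=0
L[5]='b': occ=2, LF[5]=C('b')+2=2+2=4
L[6]='b': occ=3, LF[6]=C('b')+3=2+3=5
L[7]='b': occ=4, LF[7]=C('b')+4=2+4=6
L[8]='b': occ=5, LF[8]=C('b')+5=2+5=7

Answer: 2 8 3 1 0 4 5 6 7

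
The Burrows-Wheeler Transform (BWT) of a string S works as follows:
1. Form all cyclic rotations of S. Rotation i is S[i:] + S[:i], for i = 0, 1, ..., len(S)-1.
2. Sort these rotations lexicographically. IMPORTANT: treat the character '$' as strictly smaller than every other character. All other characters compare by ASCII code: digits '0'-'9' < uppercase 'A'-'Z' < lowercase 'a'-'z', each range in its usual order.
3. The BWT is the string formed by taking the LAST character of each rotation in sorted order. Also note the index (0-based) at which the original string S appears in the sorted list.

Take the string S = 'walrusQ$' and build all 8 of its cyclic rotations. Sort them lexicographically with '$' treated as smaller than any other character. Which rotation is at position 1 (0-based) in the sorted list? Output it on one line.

Answer: Q$walrus

Derivation:
All 8 rotations (rotation i = S[i:]+S[:i]):
  rot[0] = walrusQ$
  rot[1] = alrusQ$w
  rot[2] = lrusQ$wa
  rot[3] = rusQ$wal
  rot[4] = usQ$walr
  rot[5] = sQ$walru
  rot[6] = Q$walrus
  rot[7] = $walrusQ
Sorted (with $ < everything):
  sorted[0] = $walrusQ
  sorted[1] = Q$walrus
  sorted[2] = alrusQ$w
  sorted[3] = lrusQ$wa
  sorted[4] = rusQ$wal
  sorted[5] = sQ$walru
  sorted[6] = usQ$walr
  sorted[7] = walrusQ$
sorted[1] = Q$walrus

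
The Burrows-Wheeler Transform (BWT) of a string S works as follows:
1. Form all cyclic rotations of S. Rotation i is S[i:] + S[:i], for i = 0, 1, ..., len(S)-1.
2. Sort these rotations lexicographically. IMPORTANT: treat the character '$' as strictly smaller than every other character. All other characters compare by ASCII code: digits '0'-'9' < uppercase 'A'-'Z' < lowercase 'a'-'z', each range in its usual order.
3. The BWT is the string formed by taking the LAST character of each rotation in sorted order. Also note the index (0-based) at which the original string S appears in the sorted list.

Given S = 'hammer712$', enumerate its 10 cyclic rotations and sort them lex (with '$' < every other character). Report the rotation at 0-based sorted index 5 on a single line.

Answer: er712$hamm

Derivation:
All 10 rotations (rotation i = S[i:]+S[:i]):
  rot[0] = hammer712$
  rot[1] = ammer712$h
  rot[2] = mmer712$ha
  rot[3] = mer712$ham
  rot[4] = er712$hamm
  rot[5] = r712$hamme
  rot[6] = 712$hammer
  rot[7] = 12$hammer7
  rot[8] = 2$hammer71
  rot[9] = $hammer712
Sorted (with $ < everything):
  sorted[0] = $hammer712
  sorted[1] = 12$hammer7
  sorted[2] = 2$hammer71
  sorted[3] = 712$hammer
  sorted[4] = ammer712$h
  sorted[5] = er712$hamm
  sorted[6] = hammer712$
  sorted[7] = mer712$ham
  sorted[8] = mmer712$ha
  sorted[9] = r712$hamme
sorted[5] = er712$hamm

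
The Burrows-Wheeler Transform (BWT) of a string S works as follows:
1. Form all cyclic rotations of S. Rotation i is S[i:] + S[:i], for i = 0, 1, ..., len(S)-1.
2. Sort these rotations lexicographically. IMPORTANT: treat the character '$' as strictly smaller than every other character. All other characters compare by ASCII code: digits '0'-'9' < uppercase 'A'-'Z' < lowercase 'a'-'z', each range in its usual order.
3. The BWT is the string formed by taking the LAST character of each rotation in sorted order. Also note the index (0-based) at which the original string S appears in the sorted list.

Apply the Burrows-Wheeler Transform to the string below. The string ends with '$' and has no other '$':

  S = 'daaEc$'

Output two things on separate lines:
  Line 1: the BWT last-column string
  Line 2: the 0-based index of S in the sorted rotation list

Answer: caadE$
5

Derivation:
All 6 rotations (rotation i = S[i:]+S[:i]):
  rot[0] = daaEc$
  rot[1] = aaEc$d
  rot[2] = aEc$da
  rot[3] = Ec$daa
  rot[4] = c$daaE
  rot[5] = $daaEc
Sorted (with $ < everything):
  sorted[0] = $daaEc  (last char: 'c')
  sorted[1] = Ec$daa  (last char: 'a')
  sorted[2] = aEc$da  (last char: 'a')
  sorted[3] = aaEc$d  (last char: 'd')
  sorted[4] = c$daaE  (last char: 'E')
  sorted[5] = daaEc$  (last char: '$')
Last column: caadE$
Original string S is at sorted index 5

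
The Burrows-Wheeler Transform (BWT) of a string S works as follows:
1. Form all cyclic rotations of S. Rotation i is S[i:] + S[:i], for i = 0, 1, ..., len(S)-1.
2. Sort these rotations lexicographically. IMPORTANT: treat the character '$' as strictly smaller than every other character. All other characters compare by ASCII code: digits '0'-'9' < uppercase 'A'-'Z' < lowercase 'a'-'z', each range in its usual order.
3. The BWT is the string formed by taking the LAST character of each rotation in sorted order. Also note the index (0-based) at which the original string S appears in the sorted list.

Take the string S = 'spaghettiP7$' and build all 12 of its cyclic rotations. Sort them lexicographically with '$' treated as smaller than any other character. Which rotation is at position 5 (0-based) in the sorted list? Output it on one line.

Answer: ghettiP7$spa

Derivation:
All 12 rotations (rotation i = S[i:]+S[:i]):
  rot[0] = spaghettiP7$
  rot[1] = paghettiP7$s
  rot[2] = aghettiP7$sp
  rot[3] = ghettiP7$spa
  rot[4] = hettiP7$spag
  rot[5] = ettiP7$spagh
  rot[6] = ttiP7$spaghe
  rot[7] = tiP7$spaghet
  rot[8] = iP7$spaghett
  rot[9] = P7$spaghetti
  rot[10] = 7$spaghettiP
  rot[11] = $spaghettiP7
Sorted (with $ < everything):
  sorted[0] = $spaghettiP7
  sorted[1] = 7$spaghettiP
  sorted[2] = P7$spaghetti
  sorted[3] = aghettiP7$sp
  sorted[4] = ettiP7$spagh
  sorted[5] = ghettiP7$spa
  sorted[6] = hettiP7$spag
  sorted[7] = iP7$spaghett
  sorted[8] = paghettiP7$s
  sorted[9] = spaghettiP7$
  sorted[10] = tiP7$spaghet
  sorted[11] = ttiP7$spaghe
sorted[5] = ghettiP7$spa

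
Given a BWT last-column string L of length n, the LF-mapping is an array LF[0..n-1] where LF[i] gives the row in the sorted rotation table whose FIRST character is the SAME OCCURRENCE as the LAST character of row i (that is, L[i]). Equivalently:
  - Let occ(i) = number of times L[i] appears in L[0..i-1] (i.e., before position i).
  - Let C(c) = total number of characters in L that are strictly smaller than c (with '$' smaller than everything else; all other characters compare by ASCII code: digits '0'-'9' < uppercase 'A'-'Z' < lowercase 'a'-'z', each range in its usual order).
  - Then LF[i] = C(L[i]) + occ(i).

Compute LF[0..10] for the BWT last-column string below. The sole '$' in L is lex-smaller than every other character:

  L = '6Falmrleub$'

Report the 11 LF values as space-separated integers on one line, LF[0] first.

Char counts: '$':1, '6':1, 'F':1, 'a':1, 'b':1, 'e':1, 'l':2, 'm':1, 'r':1, 'u':1
C (first-col start): C('$')=0, C('6')=1, C('F')=2, C('a')=3, C('b')=4, C('e')=5, C('l')=6, C('m')=8, C('r')=9, C('u')=10
L[0]='6': occ=0, LF[0]=C('6')+0=1+0=1
L[1]='F': occ=0, LF[1]=C('F')+0=2+0=2
L[2]='a': occ=0, LF[2]=C('a')+0=3+0=3
L[3]='l': occ=0, LF[3]=C('l')+0=6+0=6
L[4]='m': occ=0, LF[4]=C('m')+0=8+0=8
L[5]='r': occ=0, LF[5]=C('r')+0=9+0=9
L[6]='l': occ=1, LF[6]=C('l')+1=6+1=7
L[7]='e': occ=0, LF[7]=C('e')+0=5+0=5
L[8]='u': occ=0, LF[8]=C('u')+0=10+0=10
L[9]='b': occ=0, LF[9]=C('b')+0=4+0=4
L[10]='$': occ=0, LF[10]=C('$')+0=0+0=0

Answer: 1 2 3 6 8 9 7 5 10 4 0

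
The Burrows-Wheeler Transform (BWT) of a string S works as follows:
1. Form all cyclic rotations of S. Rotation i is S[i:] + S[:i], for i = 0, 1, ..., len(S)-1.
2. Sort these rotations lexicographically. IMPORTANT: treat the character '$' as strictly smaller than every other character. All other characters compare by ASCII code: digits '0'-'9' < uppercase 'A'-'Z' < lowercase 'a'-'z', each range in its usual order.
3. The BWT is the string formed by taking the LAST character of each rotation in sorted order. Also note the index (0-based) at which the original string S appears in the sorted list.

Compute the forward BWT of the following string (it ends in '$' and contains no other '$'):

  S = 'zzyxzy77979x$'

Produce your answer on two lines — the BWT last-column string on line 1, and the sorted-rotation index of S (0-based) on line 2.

All 13 rotations (rotation i = S[i:]+S[:i]):
  rot[0] = zzyxzy77979x$
  rot[1] = zyxzy77979x$z
  rot[2] = yxzy77979x$zz
  rot[3] = xzy77979x$zzy
  rot[4] = zy77979x$zzyx
  rot[5] = y77979x$zzyxz
  rot[6] = 77979x$zzyxzy
  rot[7] = 7979x$zzyxzy7
  rot[8] = 979x$zzyxzy77
  rot[9] = 79x$zzyxzy779
  rot[10] = 9x$zzyxzy7797
  rot[11] = x$zzyxzy77979
  rot[12] = $zzyxzy77979x
Sorted (with $ < everything):
  sorted[0] = $zzyxzy77979x  (last char: 'x')
  sorted[1] = 77979x$zzyxzy  (last char: 'y')
  sorted[2] = 7979x$zzyxzy7  (last char: '7')
  sorted[3] = 79x$zzyxzy779  (last char: '9')
  sorted[4] = 979x$zzyxzy77  (last char: '7')
  sorted[5] = 9x$zzyxzy7797  (last char: '7')
  sorted[6] = x$zzyxzy77979  (last char: '9')
  sorted[7] = xzy77979x$zzy  (last char: 'y')
  sorted[8] = y77979x$zzyxz  (last char: 'z')
  sorted[9] = yxzy77979x$zz  (last char: 'z')
  sorted[10] = zy77979x$zzyx  (last char: 'x')
  sorted[11] = zyxzy77979x$z  (last char: 'z')
  sorted[12] = zzyxzy77979x$  (last char: '$')
Last column: xy79779yzzxz$
Original string S is at sorted index 12

Answer: xy79779yzzxz$
12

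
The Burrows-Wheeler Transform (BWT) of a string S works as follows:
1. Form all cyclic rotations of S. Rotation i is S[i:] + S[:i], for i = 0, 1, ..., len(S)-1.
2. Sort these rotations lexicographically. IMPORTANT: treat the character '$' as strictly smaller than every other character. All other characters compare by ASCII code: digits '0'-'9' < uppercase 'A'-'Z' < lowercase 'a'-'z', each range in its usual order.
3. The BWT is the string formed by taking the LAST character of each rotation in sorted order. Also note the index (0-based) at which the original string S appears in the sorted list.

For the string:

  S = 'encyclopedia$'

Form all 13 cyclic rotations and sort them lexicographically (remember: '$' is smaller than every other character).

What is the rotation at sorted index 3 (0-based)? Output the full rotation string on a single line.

All 13 rotations (rotation i = S[i:]+S[:i]):
  rot[0] = encyclopedia$
  rot[1] = ncyclopedia$e
  rot[2] = cyclopedia$en
  rot[3] = yclopedia$enc
  rot[4] = clopedia$ency
  rot[5] = lopedia$encyc
  rot[6] = opedia$encycl
  rot[7] = pedia$encyclo
  rot[8] = edia$encyclop
  rot[9] = dia$encyclope
  rot[10] = ia$encycloped
  rot[11] = a$encyclopedi
  rot[12] = $encyclopedia
Sorted (with $ < everything):
  sorted[0] = $encyclopedia
  sorted[1] = a$encyclopedi
  sorted[2] = clopedia$ency
  sorted[3] = cyclopedia$en
  sorted[4] = dia$encyclope
  sorted[5] = edia$encyclop
  sorted[6] = encyclopedia$
  sorted[7] = ia$encycloped
  sorted[8] = lopedia$encyc
  sorted[9] = ncyclopedia$e
  sorted[10] = opedia$encycl
  sorted[11] = pedia$encyclo
  sorted[12] = yclopedia$enc
sorted[3] = cyclopedia$en

Answer: cyclopedia$en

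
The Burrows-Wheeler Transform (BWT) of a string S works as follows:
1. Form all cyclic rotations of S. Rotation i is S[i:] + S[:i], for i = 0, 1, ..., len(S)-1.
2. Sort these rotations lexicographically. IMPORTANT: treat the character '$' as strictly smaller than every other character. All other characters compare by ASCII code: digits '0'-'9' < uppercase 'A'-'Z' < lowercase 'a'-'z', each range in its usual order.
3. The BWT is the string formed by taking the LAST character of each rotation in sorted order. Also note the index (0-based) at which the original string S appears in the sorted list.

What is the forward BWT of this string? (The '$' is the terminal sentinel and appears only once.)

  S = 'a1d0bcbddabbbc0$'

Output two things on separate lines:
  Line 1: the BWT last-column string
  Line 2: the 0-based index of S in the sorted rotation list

All 16 rotations (rotation i = S[i:]+S[:i]):
  rot[0] = a1d0bcbddabbbc0$
  rot[1] = 1d0bcbddabbbc0$a
  rot[2] = d0bcbddabbbc0$a1
  rot[3] = 0bcbddabbbc0$a1d
  rot[4] = bcbddabbbc0$a1d0
  rot[5] = cbddabbbc0$a1d0b
  rot[6] = bddabbbc0$a1d0bc
  rot[7] = ddabbbc0$a1d0bcb
  rot[8] = dabbbc0$a1d0bcbd
  rot[9] = abbbc0$a1d0bcbdd
  rot[10] = bbbc0$a1d0bcbdda
  rot[11] = bbc0$a1d0bcbddab
  rot[12] = bc0$a1d0bcbddabb
  rot[13] = c0$a1d0bcbddabbb
  rot[14] = 0$a1d0bcbddabbbc
  rot[15] = $a1d0bcbddabbbc0
Sorted (with $ < everything):
  sorted[0] = $a1d0bcbddabbbc0  (last char: '0')
  sorted[1] = 0$a1d0bcbddabbbc  (last char: 'c')
  sorted[2] = 0bcbddabbbc0$a1d  (last char: 'd')
  sorted[3] = 1d0bcbddabbbc0$a  (last char: 'a')
  sorted[4] = a1d0bcbddabbbc0$  (last char: '$')
  sorted[5] = abbbc0$a1d0bcbdd  (last char: 'd')
  sorted[6] = bbbc0$a1d0bcbdda  (last char: 'a')
  sorted[7] = bbc0$a1d0bcbddab  (last char: 'b')
  sorted[8] = bc0$a1d0bcbddabb  (last char: 'b')
  sorted[9] = bcbddabbbc0$a1d0  (last char: '0')
  sorted[10] = bddabbbc0$a1d0bc  (last char: 'c')
  sorted[11] = c0$a1d0bcbddabbb  (last char: 'b')
  sorted[12] = cbddabbbc0$a1d0b  (last char: 'b')
  sorted[13] = d0bcbddabbbc0$a1  (last char: '1')
  sorted[14] = dabbbc0$a1d0bcbd  (last char: 'd')
  sorted[15] = ddabbbc0$a1d0bcb  (last char: 'b')
Last column: 0cda$dabb0cbb1db
Original string S is at sorted index 4

Answer: 0cda$dabb0cbb1db
4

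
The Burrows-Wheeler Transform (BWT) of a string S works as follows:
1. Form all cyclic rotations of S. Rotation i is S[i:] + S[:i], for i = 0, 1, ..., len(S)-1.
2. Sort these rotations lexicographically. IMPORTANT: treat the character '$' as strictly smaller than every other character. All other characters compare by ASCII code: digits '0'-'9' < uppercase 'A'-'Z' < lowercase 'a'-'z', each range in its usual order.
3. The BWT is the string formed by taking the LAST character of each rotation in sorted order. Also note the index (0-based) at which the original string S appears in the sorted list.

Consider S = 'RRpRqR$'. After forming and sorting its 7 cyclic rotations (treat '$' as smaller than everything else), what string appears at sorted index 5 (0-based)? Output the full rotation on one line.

Answer: pRqR$RR

Derivation:
All 7 rotations (rotation i = S[i:]+S[:i]):
  rot[0] = RRpRqR$
  rot[1] = RpRqR$R
  rot[2] = pRqR$RR
  rot[3] = RqR$RRp
  rot[4] = qR$RRpR
  rot[5] = R$RRpRq
  rot[6] = $RRpRqR
Sorted (with $ < everything):
  sorted[0] = $RRpRqR
  sorted[1] = R$RRpRq
  sorted[2] = RRpRqR$
  sorted[3] = RpRqR$R
  sorted[4] = RqR$RRp
  sorted[5] = pRqR$RR
  sorted[6] = qR$RRpR
sorted[5] = pRqR$RR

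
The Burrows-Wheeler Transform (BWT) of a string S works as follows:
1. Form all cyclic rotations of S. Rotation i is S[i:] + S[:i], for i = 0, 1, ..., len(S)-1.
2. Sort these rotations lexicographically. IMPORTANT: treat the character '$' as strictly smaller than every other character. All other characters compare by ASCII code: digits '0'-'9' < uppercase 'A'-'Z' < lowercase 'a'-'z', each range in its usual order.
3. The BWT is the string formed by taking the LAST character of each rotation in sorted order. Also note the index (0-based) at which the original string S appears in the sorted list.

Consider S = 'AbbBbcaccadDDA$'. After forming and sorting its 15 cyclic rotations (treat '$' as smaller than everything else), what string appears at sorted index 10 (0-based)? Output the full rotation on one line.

Answer: bcaccadDDA$AbbB

Derivation:
All 15 rotations (rotation i = S[i:]+S[:i]):
  rot[0] = AbbBbcaccadDDA$
  rot[1] = bbBbcaccadDDA$A
  rot[2] = bBbcaccadDDA$Ab
  rot[3] = BbcaccadDDA$Abb
  rot[4] = bcaccadDDA$AbbB
  rot[5] = caccadDDA$AbbBb
  rot[6] = accadDDA$AbbBbc
  rot[7] = ccadDDA$AbbBbca
  rot[8] = cadDDA$AbbBbcac
  rot[9] = adDDA$AbbBbcacc
  rot[10] = dDDA$AbbBbcacca
  rot[11] = DDA$AbbBbcaccad
  rot[12] = DA$AbbBbcaccadD
  rot[13] = A$AbbBbcaccadDD
  rot[14] = $AbbBbcaccadDDA
Sorted (with $ < everything):
  sorted[0] = $AbbBbcaccadDDA
  sorted[1] = A$AbbBbcaccadDD
  sorted[2] = AbbBbcaccadDDA$
  sorted[3] = BbcaccadDDA$Abb
  sorted[4] = DA$AbbBbcaccadD
  sorted[5] = DDA$AbbBbcaccad
  sorted[6] = accadDDA$AbbBbc
  sorted[7] = adDDA$AbbBbcacc
  sorted[8] = bBbcaccadDDA$Ab
  sorted[9] = bbBbcaccadDDA$A
  sorted[10] = bcaccadDDA$AbbB
  sorted[11] = caccadDDA$AbbBb
  sorted[12] = cadDDA$AbbBbcac
  sorted[13] = ccadDDA$AbbBbca
  sorted[14] = dDDA$AbbBbcacca
sorted[10] = bcaccadDDA$AbbB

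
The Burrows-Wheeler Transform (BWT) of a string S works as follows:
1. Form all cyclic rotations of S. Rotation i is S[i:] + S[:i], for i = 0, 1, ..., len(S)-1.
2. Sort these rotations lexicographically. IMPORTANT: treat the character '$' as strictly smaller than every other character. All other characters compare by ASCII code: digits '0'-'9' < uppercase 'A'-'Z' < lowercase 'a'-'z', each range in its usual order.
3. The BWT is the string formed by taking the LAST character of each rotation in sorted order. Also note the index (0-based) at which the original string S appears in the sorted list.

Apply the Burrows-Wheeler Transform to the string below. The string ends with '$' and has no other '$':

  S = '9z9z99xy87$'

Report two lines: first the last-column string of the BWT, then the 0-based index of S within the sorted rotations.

All 11 rotations (rotation i = S[i:]+S[:i]):
  rot[0] = 9z9z99xy87$
  rot[1] = z9z99xy87$9
  rot[2] = 9z99xy87$9z
  rot[3] = z99xy87$9z9
  rot[4] = 99xy87$9z9z
  rot[5] = 9xy87$9z9z9
  rot[6] = xy87$9z9z99
  rot[7] = y87$9z9z99x
  rot[8] = 87$9z9z99xy
  rot[9] = 7$9z9z99xy8
  rot[10] = $9z9z99xy87
Sorted (with $ < everything):
  sorted[0] = $9z9z99xy87  (last char: '7')
  sorted[1] = 7$9z9z99xy8  (last char: '8')
  sorted[2] = 87$9z9z99xy  (last char: 'y')
  sorted[3] = 99xy87$9z9z  (last char: 'z')
  sorted[4] = 9xy87$9z9z9  (last char: '9')
  sorted[5] = 9z99xy87$9z  (last char: 'z')
  sorted[6] = 9z9z99xy87$  (last char: '$')
  sorted[7] = xy87$9z9z99  (last char: '9')
  sorted[8] = y87$9z9z99x  (last char: 'x')
  sorted[9] = z99xy87$9z9  (last char: '9')
  sorted[10] = z9z99xy87$9  (last char: '9')
Last column: 78yz9z$9x99
Original string S is at sorted index 6

Answer: 78yz9z$9x99
6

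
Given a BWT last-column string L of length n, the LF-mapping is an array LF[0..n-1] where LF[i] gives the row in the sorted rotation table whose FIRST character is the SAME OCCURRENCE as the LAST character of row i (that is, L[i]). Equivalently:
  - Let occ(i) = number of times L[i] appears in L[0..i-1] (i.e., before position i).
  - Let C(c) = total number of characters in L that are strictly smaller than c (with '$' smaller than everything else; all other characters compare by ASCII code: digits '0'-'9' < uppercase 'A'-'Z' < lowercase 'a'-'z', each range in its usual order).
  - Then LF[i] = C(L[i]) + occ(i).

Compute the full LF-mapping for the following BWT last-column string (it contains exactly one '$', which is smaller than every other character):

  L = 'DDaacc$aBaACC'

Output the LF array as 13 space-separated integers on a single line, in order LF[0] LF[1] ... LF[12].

Char counts: '$':1, 'A':1, 'B':1, 'C':2, 'D':2, 'a':4, 'c':2
C (first-col start): C('$')=0, C('A')=1, C('B')=2, C('C')=3, C('D')=5, C('a')=7, C('c')=11
L[0]='D': occ=0, LF[0]=C('D')+0=5+0=5
L[1]='D': occ=1, LF[1]=C('D')+1=5+1=6
L[2]='a': occ=0, LF[2]=C('a')+0=7+0=7
L[3]='a': occ=1, LF[3]=C('a')+1=7+1=8
L[4]='c': occ=0, LF[4]=C('c')+0=11+0=11
L[5]='c': occ=1, LF[5]=C('c')+1=11+1=12
L[6]='$': occ=0, LF[6]=C('$')+0=0+0=0
L[7]='a': occ=2, LF[7]=C('a')+2=7+2=9
L[8]='B': occ=0, LF[8]=C('B')+0=2+0=2
L[9]='a': occ=3, LF[9]=C('a')+3=7+3=10
L[10]='A': occ=0, LF[10]=C('A')+0=1+0=1
L[11]='C': occ=0, LF[11]=C('C')+0=3+0=3
L[12]='C': occ=1, LF[12]=C('C')+1=3+1=4

Answer: 5 6 7 8 11 12 0 9 2 10 1 3 4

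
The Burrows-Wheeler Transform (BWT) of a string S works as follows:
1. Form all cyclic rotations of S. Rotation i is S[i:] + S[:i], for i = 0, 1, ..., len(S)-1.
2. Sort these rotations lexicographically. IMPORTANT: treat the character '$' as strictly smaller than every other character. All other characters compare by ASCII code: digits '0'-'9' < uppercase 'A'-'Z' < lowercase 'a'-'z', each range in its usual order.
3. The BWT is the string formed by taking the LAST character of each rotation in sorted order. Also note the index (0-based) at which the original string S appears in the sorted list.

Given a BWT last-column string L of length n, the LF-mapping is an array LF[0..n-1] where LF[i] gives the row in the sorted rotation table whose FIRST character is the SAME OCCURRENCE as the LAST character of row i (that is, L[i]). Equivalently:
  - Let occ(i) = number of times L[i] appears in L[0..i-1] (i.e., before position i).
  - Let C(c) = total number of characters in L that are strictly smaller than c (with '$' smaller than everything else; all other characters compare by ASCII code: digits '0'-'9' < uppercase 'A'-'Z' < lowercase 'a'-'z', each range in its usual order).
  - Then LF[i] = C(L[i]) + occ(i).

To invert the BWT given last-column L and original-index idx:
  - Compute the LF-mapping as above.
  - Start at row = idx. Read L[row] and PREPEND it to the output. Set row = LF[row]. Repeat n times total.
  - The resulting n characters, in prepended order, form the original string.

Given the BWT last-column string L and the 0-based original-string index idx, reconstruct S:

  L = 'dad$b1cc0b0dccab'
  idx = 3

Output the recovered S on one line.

LF mapping: 13 4 14 0 6 3 9 10 1 7 2 15 11 12 5 8
Walk LF starting at row 3, prepending L[row]:
  step 1: row=3, L[3]='$', prepend. Next row=LF[3]=0
  step 2: row=0, L[0]='d', prepend. Next row=LF[0]=13
  step 3: row=13, L[13]='c', prepend. Next row=LF[13]=12
  step 4: row=12, L[12]='c', prepend. Next row=LF[12]=11
  step 5: row=11, L[11]='d', prepend. Next row=LF[11]=15
  step 6: row=15, L[15]='b', prepend. Next row=LF[15]=8
  step 7: row=8, L[8]='0', prepend. Next row=LF[8]=1
  step 8: row=1, L[1]='a', prepend. Next row=LF[1]=4
  step 9: row=4, L[4]='b', prepend. Next row=LF[4]=6
  step 10: row=6, L[6]='c', prepend. Next row=LF[6]=9
  step 11: row=9, L[9]='b', prepend. Next row=LF[9]=7
  step 12: row=7, L[7]='c', prepend. Next row=LF[7]=10
  step 13: row=10, L[10]='0', prepend. Next row=LF[10]=2
  step 14: row=2, L[2]='d', prepend. Next row=LF[2]=14
  step 15: row=14, L[14]='a', prepend. Next row=LF[14]=5
  step 16: row=5, L[5]='1', prepend. Next row=LF[5]=3
Reversed output: 1ad0cbcba0bdccd$

Answer: 1ad0cbcba0bdccd$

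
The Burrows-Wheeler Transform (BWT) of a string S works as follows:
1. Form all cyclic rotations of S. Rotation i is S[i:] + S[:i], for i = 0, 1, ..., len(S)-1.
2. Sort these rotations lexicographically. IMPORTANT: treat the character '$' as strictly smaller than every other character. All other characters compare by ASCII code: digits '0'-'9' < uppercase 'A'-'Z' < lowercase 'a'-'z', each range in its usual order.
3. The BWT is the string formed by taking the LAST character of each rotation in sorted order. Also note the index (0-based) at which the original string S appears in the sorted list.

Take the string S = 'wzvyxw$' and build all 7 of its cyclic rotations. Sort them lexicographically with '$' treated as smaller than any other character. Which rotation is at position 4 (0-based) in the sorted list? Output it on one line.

All 7 rotations (rotation i = S[i:]+S[:i]):
  rot[0] = wzvyxw$
  rot[1] = zvyxw$w
  rot[2] = vyxw$wz
  rot[3] = yxw$wzv
  rot[4] = xw$wzvy
  rot[5] = w$wzvyx
  rot[6] = $wzvyxw
Sorted (with $ < everything):
  sorted[0] = $wzvyxw
  sorted[1] = vyxw$wz
  sorted[2] = w$wzvyx
  sorted[3] = wzvyxw$
  sorted[4] = xw$wzvy
  sorted[5] = yxw$wzv
  sorted[6] = zvyxw$w
sorted[4] = xw$wzvy

Answer: xw$wzvy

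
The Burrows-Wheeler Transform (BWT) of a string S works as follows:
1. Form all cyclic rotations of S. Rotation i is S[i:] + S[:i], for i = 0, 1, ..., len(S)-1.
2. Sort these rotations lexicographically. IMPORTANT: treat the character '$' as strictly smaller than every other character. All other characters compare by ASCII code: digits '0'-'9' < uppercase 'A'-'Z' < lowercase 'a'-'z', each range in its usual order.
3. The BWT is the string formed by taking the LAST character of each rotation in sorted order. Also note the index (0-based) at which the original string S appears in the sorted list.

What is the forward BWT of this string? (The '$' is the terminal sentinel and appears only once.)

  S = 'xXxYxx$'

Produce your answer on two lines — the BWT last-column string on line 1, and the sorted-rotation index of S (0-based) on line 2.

All 7 rotations (rotation i = S[i:]+S[:i]):
  rot[0] = xXxYxx$
  rot[1] = XxYxx$x
  rot[2] = xYxx$xX
  rot[3] = Yxx$xXx
  rot[4] = xx$xXxY
  rot[5] = x$xXxYx
  rot[6] = $xXxYxx
Sorted (with $ < everything):
  sorted[0] = $xXxYxx  (last char: 'x')
  sorted[1] = XxYxx$x  (last char: 'x')
  sorted[2] = Yxx$xXx  (last char: 'x')
  sorted[3] = x$xXxYx  (last char: 'x')
  sorted[4] = xXxYxx$  (last char: '$')
  sorted[5] = xYxx$xX  (last char: 'X')
  sorted[6] = xx$xXxY  (last char: 'Y')
Last column: xxxx$XY
Original string S is at sorted index 4

Answer: xxxx$XY
4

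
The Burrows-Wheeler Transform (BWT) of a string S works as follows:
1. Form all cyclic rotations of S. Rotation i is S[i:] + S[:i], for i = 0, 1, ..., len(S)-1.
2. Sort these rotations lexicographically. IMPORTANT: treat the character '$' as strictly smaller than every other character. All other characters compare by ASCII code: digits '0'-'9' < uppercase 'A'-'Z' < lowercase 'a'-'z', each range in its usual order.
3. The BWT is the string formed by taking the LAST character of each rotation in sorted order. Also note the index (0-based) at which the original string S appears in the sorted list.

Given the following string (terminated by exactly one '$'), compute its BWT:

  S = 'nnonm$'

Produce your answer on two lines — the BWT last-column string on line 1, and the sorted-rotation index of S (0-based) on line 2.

All 6 rotations (rotation i = S[i:]+S[:i]):
  rot[0] = nnonm$
  rot[1] = nonm$n
  rot[2] = onm$nn
  rot[3] = nm$nno
  rot[4] = m$nnon
  rot[5] = $nnonm
Sorted (with $ < everything):
  sorted[0] = $nnonm  (last char: 'm')
  sorted[1] = m$nnon  (last char: 'n')
  sorted[2] = nm$nno  (last char: 'o')
  sorted[3] = nnonm$  (last char: '$')
  sorted[4] = nonm$n  (last char: 'n')
  sorted[5] = onm$nn  (last char: 'n')
Last column: mno$nn
Original string S is at sorted index 3

Answer: mno$nn
3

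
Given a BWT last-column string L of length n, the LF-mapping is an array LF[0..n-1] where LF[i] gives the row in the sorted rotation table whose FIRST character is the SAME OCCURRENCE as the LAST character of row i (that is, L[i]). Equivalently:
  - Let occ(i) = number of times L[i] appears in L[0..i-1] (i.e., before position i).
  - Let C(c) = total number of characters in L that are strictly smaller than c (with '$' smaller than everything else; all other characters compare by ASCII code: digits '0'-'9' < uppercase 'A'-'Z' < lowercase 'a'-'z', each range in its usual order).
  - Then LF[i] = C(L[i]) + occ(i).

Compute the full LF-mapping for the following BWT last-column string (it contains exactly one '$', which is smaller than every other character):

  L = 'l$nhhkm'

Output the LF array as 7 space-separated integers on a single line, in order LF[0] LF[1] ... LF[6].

Char counts: '$':1, 'h':2, 'k':1, 'l':1, 'm':1, 'n':1
C (first-col start): C('$')=0, C('h')=1, C('k')=3, C('l')=4, C('m')=5, C('n')=6
L[0]='l': occ=0, LF[0]=C('l')+0=4+0=4
L[1]='$': occ=0, LF[1]=C('$')+0=0+0=0
L[2]='n': occ=0, LF[2]=C('n')+0=6+0=6
L[3]='h': occ=0, LF[3]=C('h')+0=1+0=1
L[4]='h': occ=1, LF[4]=C('h')+1=1+1=2
L[5]='k': occ=0, LF[5]=C('k')+0=3+0=3
L[6]='m': occ=0, LF[6]=C('m')+0=5+0=5

Answer: 4 0 6 1 2 3 5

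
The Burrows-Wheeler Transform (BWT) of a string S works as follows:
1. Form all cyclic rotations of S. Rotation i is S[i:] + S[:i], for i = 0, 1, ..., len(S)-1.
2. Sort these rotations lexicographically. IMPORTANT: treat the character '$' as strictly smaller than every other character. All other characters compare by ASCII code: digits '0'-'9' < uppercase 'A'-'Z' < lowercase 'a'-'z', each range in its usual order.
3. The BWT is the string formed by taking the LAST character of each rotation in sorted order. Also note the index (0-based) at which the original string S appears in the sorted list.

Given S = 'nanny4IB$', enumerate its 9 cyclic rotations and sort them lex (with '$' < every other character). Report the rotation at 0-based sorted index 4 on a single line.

Answer: anny4IB$n

Derivation:
All 9 rotations (rotation i = S[i:]+S[:i]):
  rot[0] = nanny4IB$
  rot[1] = anny4IB$n
  rot[2] = nny4IB$na
  rot[3] = ny4IB$nan
  rot[4] = y4IB$nann
  rot[5] = 4IB$nanny
  rot[6] = IB$nanny4
  rot[7] = B$nanny4I
  rot[8] = $nanny4IB
Sorted (with $ < everything):
  sorted[0] = $nanny4IB
  sorted[1] = 4IB$nanny
  sorted[2] = B$nanny4I
  sorted[3] = IB$nanny4
  sorted[4] = anny4IB$n
  sorted[5] = nanny4IB$
  sorted[6] = nny4IB$na
  sorted[7] = ny4IB$nan
  sorted[8] = y4IB$nann
sorted[4] = anny4IB$n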